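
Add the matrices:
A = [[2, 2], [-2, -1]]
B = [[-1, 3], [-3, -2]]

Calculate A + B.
[[1, 5], [-5, -3]]

Add corresponding elements:
(2)+(-1)=1
(2)+(3)=5
(-2)+(-3)=-5
(-1)+(-2)=-3
A + B = [[1, 5], [-5, -3]]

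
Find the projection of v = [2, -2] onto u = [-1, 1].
[2, -2]

The projection of v onto u is proj_u(v) = ((v·u) / (u·u)) · u.
v·u = (2)*(-1) + (-2)*(1) = -4.
u·u = (-1)*(-1) + (1)*(1) = 2.
coefficient = -4 / 2 = -2.
proj_u(v) = -2 · [-1, 1] = [2, -2].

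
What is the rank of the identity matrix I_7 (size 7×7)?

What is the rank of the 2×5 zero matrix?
rank(I_7) = 7, rank(0) = 0

The identity I_7 has 7 columns that are the standard basis vectors e_1, …, e_7. These are linearly independent, so all 7 columns are pivots and rank(I_7) = 7.
The 2×5 zero matrix has every entry zero, so every row is the zero row and there are no pivots; rank(0) = 0.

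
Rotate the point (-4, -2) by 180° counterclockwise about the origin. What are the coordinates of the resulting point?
(4, 2)

Rotation matrix R(θ) = [[cos θ, -sin θ], [sin θ, cos θ]]; for θ = 180°:
R = [[-1, 0], [0, -1]]
Result: R × [-4, -2]ᵀ = [-1·-4 + (0)·-2, 0·-4 + (-1)·-2]ᵀ = (4, 2)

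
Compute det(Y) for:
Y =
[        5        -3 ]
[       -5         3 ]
det(Y) = 0

For a 2×2 matrix [[a, b], [c, d]], det = a*d - b*c.
det(Y) = (5)*(3) - (-3)*(-5) = 15 - 15 = 0.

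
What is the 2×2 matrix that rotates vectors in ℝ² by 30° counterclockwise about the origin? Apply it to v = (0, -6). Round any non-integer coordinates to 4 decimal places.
R = [[√3/2, -1/2], [1/2, √3/2]]; R·v = (3.0000, -5.1962)

A counterclockwise rotation by angle θ in ℝ² has matrix R(θ) = [[cos θ, -sin θ], [sin θ, cos θ]].
For θ = 30°: cos θ = √3/2, sin θ = 1/2.
R(30°) = [[√3/2, -1/2], [1/2, √3/2]].
R·v = [√3/2·0 + (-1/2)·-6, 1/2·0 + √3/2·-6] = (3.0000, -5.1962).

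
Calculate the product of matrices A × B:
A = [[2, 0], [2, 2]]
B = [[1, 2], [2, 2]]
[[2, 4], [6, 8]]

Matrix multiplication:
C[0][0] = 2×1 + 0×2 = 2
C[0][1] = 2×2 + 0×2 = 4
C[1][0] = 2×1 + 2×2 = 6
C[1][1] = 2×2 + 2×2 = 8
Result: [[2, 4], [6, 8]]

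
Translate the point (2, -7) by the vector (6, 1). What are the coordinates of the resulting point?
(8, -6)

Translation by (6, 1):
x' = 2 + 6 = 8
y' = -7 + 1 = -6
Homogeneous matrix: [[1, 0, 6], [0, 1, 1], [0, 0, 1]]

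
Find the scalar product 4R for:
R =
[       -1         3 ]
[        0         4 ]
4R =
[       -4        12 ]
[        0        16 ]

Scalar multiplication is elementwise: (4R)[i][j] = 4 * R[i][j].
  (4R)[0][0] = 4 * (-1) = -4
  (4R)[0][1] = 4 * (3) = 12
  (4R)[1][0] = 4 * (0) = 0
  (4R)[1][1] = 4 * (4) = 16
4R =
[       -4        12 ]
[        0        16 ]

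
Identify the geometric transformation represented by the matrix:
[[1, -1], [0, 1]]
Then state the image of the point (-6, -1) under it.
horizontal shear with factor -1; image of (-6, -1) is (-5, -1)

The matrix [[1, k], [0, 1]] sends (x, y) to (x + -1y, y), leaving the y-coordinate fixed: a horizontal shear.
The matrix [[1, -1], [0, 1]] represents: horizontal shear with factor -1.
Applying it to (-6, -1): [1·-6 + -1·-1, 0·-6 + 1·-1] = (-5, -1).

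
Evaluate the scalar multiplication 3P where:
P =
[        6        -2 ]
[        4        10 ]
3P =
[       18        -6 ]
[       12        30 ]

Scalar multiplication is elementwise: (3P)[i][j] = 3 * P[i][j].
  (3P)[0][0] = 3 * (6) = 18
  (3P)[0][1] = 3 * (-2) = -6
  (3P)[1][0] = 3 * (4) = 12
  (3P)[1][1] = 3 * (10) = 30
3P =
[       18        -6 ]
[       12        30 ]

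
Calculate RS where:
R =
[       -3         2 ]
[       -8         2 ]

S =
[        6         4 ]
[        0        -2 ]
RS =
[      -18       -16 ]
[      -48       -36 ]

Matrix multiplication: (RS)[i][j] = sum over k of R[i][k] * S[k][j].
  (RS)[0][0] = (-3)*(6) + (2)*(0) = -18
  (RS)[0][1] = (-3)*(4) + (2)*(-2) = -16
  (RS)[1][0] = (-8)*(6) + (2)*(0) = -48
  (RS)[1][1] = (-8)*(4) + (2)*(-2) = -36
RS =
[      -18       -16 ]
[      -48       -36 ]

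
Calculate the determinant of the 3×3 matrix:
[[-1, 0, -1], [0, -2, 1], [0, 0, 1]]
2

Expansion along first row:
det = -1·det([[-2,1],[0,1]]) - 0·det([[0,1],[0,1]]) + -1·det([[0,-2],[0,0]])
    = -1·(-2·1 - 1·0) - 0·(0·1 - 1·0) + -1·(0·0 - -2·0)
    = -1·-2 - 0·0 + -1·0
    = 2 + 0 + 0 = 2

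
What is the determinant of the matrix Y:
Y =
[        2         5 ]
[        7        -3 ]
det(Y) = -41

For a 2×2 matrix [[a, b], [c, d]], det = a*d - b*c.
det(Y) = (2)*(-3) - (5)*(7) = -6 - 35 = -41.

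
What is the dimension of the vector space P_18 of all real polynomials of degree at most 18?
Dimension = 19

A polynomial of degree at most 18 can be written as a₀ + a₁x + a₂x² + … + a_18x^18, with 19 free coefficients a₀, …, a_18.
The set {1, x, x², …, x^18} is a basis: it spans P_18 (every such polynomial is a linear combination of these) and is linearly independent (a polynomial is zero iff all its coefficients are zero).
Therefore dim(P_18) = 18 + 1 = 19.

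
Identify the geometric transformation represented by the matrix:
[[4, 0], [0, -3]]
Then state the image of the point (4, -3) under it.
non-uniform scaling by (4, -3); image of (4, -3) is (16, 9)

This is diagonal with distinct entries, so it scales the x-axis by 4 and the y-axis by -3.
The matrix [[4, 0], [0, -3]] represents: non-uniform scaling by (4, -3).
Applying it to (4, -3): [4·4 + 0·-3, 0·4 + -3·-3] = (16, 9).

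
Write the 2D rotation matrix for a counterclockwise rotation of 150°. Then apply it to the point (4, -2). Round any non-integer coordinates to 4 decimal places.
R = [[-√3/2, -1/2], [1/2, -√3/2]]; R·(4, -2) = (-2.4641, 3.7321)

Rotation matrix formula: R(θ) = [[cos θ, -sin θ], [sin θ, cos θ]]
For θ = 150°:
cos(150°) = -√3/2
sin(150°) = 1/2
R = [[-√3/2, -1/2], [1/2, -√3/2]]
Apply to (4, -2): [-√3/2·4 + (-1/2)·-2, 1/2·4 + -√3/2·-2] = (-2.4641, 3.7321)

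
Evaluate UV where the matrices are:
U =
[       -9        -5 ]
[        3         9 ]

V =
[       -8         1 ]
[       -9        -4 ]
UV =
[      117        11 ]
[     -105       -33 ]

Matrix multiplication: (UV)[i][j] = sum over k of U[i][k] * V[k][j].
  (UV)[0][0] = (-9)*(-8) + (-5)*(-9) = 117
  (UV)[0][1] = (-9)*(1) + (-5)*(-4) = 11
  (UV)[1][0] = (3)*(-8) + (9)*(-9) = -105
  (UV)[1][1] = (3)*(1) + (9)*(-4) = -33
UV =
[      117        11 ]
[     -105       -33 ]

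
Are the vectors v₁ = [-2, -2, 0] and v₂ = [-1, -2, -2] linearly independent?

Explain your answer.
Yes, linearly independent

Two vectors are linearly dependent iff one is a scalar multiple of the other.
No single scalar k satisfies v₂ = k·v₁ (the ratios of corresponding entries disagree), so v₁ and v₂ are linearly independent.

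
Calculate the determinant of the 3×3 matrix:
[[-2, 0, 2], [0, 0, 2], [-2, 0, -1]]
0

Expansion along first row:
det = -2·det([[0,2],[0,-1]]) - 0·det([[0,2],[-2,-1]]) + 2·det([[0,0],[-2,0]])
    = -2·(0·-1 - 2·0) - 0·(0·-1 - 2·-2) + 2·(0·0 - 0·-2)
    = -2·0 - 0·4 + 2·0
    = 0 + 0 + 0 = 0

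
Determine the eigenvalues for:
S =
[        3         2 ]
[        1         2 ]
λ = 1, 4

Solve det(S - λI) = 0. For a 2×2 matrix the characteristic equation is λ² - (trace)λ + det = 0.
trace(S) = a + d = 3 + 2 = 5.
det(S) = a*d - b*c = (3)*(2) - (2)*(1) = 6 - 2 = 4.
Characteristic equation: λ² - (5)λ + (4) = 0.
Discriminant = (5)² - 4*(4) = 25 - 16 = 9.
λ = (5 ± √9) / 2 = (5 ± 3) / 2 = 1, 4.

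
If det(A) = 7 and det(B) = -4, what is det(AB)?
-28

Use the multiplicative property of determinants: det(AB) = det(A)*det(B).
det(AB) = (7)*(-4) = -28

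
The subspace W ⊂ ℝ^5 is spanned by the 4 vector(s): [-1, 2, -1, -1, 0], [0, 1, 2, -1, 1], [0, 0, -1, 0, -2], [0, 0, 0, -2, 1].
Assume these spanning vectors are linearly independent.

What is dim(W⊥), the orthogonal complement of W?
dim(W⊥) = 1

For any subspace W of ℝ^n, dim(W) + dim(W⊥) = n (the whole-space dimension).
Here the given 4 vectors are linearly independent, so dim(W) = 4.
Thus dim(W⊥) = n - dim(W) = 5 - 4 = 1.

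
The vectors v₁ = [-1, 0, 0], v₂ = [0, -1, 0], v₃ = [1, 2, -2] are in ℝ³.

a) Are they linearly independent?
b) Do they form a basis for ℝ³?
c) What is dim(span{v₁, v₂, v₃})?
Yes independent, yes basis, dim = 3

Stack v₁, v₂, v₃ as rows of a 3×3 matrix.
[[-1, 0, 0]; [0, -1, 0]; [1, 2, -2]] is already lower triangular with nonzero diagonal entries (-1, -1, -2), so its determinant is the product of the diagonal entries, det = (-1)·(-1)·(-2) = -2 ≠ 0, and the rows are linearly independent.
Three linearly independent vectors in ℝ³ form a basis for ℝ³, so dim(span{v₁,v₂,v₃}) = 3.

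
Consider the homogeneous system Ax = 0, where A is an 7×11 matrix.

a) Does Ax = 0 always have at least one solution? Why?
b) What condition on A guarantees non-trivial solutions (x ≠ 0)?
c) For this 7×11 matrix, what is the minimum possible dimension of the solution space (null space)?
a) Yes, x = 0 is always a solution. b) When A has linearly dependent columns (rank < n). c) Minimum nullity = 4.

a) x = 0 satisfies A·0 = 0, so the zero vector is always a solution.
b) Non-trivial solutions exist iff the columns of A are linearly dependent, equivalently rank(A) < n (the number of columns).
c) By rank-nullity, rank(A) + nullity(A) = n = 11. Since A has only 7 rows, rank(A) ≤ 7, so nullity(A) ≥ 11 - 7 = 4.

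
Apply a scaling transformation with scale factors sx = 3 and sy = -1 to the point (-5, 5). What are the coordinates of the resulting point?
(-15, -5)

Scaling matrix:
[[3, 0], [0, -1]]
Result: (-5 × 3, 5 × -1) = (-15, -5)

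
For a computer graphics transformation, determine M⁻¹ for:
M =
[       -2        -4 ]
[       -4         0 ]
det(M) = -16
M⁻¹ =
[        0      -1/4 ]
[     -1/4       1/8 ]

For a 2×2 matrix M = [[a, b], [c, d]] with det(M) ≠ 0, M⁻¹ = (1/det(M)) * [[d, -b], [-c, a]].
det(M) = (-2)*(0) - (-4)*(-4) = 0 - 16 = -16.
M⁻¹ = (1/-16) * [[0, 4], [4, -2]].
Dividing each entry by -16 and reducing:
M⁻¹ =
[        0      -1/4 ]
[     -1/4       1/8 ]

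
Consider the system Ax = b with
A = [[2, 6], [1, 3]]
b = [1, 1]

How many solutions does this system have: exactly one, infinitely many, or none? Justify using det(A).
No solution

det(A) = (2)*(3) - (6)*(1) = 0, so A is singular.
The column space of A is span(column 1) = span([2, 1]).
b = [1, 1] is not a scalar multiple of column 1, so b ∉ column space and the system is inconsistent — no solution.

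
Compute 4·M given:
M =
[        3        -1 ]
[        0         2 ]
4M =
[       12        -4 ]
[        0         8 ]

Scalar multiplication is elementwise: (4M)[i][j] = 4 * M[i][j].
  (4M)[0][0] = 4 * (3) = 12
  (4M)[0][1] = 4 * (-1) = -4
  (4M)[1][0] = 4 * (0) = 0
  (4M)[1][1] = 4 * (2) = 8
4M =
[       12        -4 ]
[        0         8 ]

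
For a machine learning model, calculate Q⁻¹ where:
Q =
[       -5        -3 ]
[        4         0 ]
det(Q) = 12
Q⁻¹ =
[        0       1/4 ]
[     -1/3     -5/12 ]

For a 2×2 matrix Q = [[a, b], [c, d]] with det(Q) ≠ 0, Q⁻¹ = (1/det(Q)) * [[d, -b], [-c, a]].
det(Q) = (-5)*(0) - (-3)*(4) = 0 + 12 = 12.
Q⁻¹ = (1/12) * [[0, 3], [-4, -5]].
Dividing each entry by 12 and reducing:
Q⁻¹ =
[        0       1/4 ]
[     -1/3     -5/12 ]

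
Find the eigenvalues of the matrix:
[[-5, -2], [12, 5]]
λ = -1 and λ = 1

Characteristic equation: det(A - λI) = 0
λ² - (trace)λ + (det) = 0
λ² - (0)λ + (-1) = 0
λ² - 0λ - 1 = 0
Solving: λ = -1, 1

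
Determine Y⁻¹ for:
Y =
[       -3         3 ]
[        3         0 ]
det(Y) = -9
Y⁻¹ =
[        0       1/3 ]
[      1/3       1/3 ]

For a 2×2 matrix Y = [[a, b], [c, d]] with det(Y) ≠ 0, Y⁻¹ = (1/det(Y)) * [[d, -b], [-c, a]].
det(Y) = (-3)*(0) - (3)*(3) = 0 - 9 = -9.
Y⁻¹ = (1/-9) * [[0, -3], [-3, -3]].
Dividing each entry by -9 and reducing:
Y⁻¹ =
[        0       1/3 ]
[      1/3       1/3 ]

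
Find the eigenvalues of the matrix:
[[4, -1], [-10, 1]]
λ = -1 and λ = 6

Characteristic equation: det(A - λI) = 0
λ² - (trace)λ + (det) = 0
λ² - (5)λ + (-6) = 0
λ² - 5λ - 6 = 0
Solving: λ = -1, 6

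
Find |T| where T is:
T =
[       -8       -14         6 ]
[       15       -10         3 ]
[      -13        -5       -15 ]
det(T) = -5154

Expand along row 0 (cofactor expansion): det(T) = a*(e*i - f*h) - b*(d*i - f*g) + c*(d*h - e*g), where the 3×3 is [[a, b, c], [d, e, f], [g, h, i]].
Minor M_00 = (-10)*(-15) - (3)*(-5) = 150 + 15 = 165.
Minor M_01 = (15)*(-15) - (3)*(-13) = -225 + 39 = -186.
Minor M_02 = (15)*(-5) - (-10)*(-13) = -75 - 130 = -205.
det(T) = (-8)*(165) - (-14)*(-186) + (6)*(-205) = -1320 - 2604 - 1230 = -5154.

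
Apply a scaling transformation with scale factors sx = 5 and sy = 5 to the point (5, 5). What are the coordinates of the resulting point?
(25, 25)

Scaling matrix:
[[5, 0], [0, 5]]
Result: (5 × 5, 5 × 5) = (25, 25)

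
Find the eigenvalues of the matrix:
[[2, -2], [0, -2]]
λ = -2 and λ = 2

Characteristic equation: det(A - λI) = 0
λ² - (trace)λ + (det) = 0
λ² - (0)λ + (-4) = 0
λ² - 0λ - 4 = 0
Solving: λ = -2, 2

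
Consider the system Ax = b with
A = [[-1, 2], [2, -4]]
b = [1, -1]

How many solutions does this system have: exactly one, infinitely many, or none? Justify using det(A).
No solution

det(A) = (-1)*(-4) - (2)*(2) = 0, so A is singular.
The column space of A is span(column 1) = span([-1, 2]).
b = [1, -1] is not a scalar multiple of column 1, so b ∉ column space and the system is inconsistent — no solution.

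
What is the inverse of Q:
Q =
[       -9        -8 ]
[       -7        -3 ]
det(Q) = -29
Q⁻¹ =
[     3/29     -8/29 ]
[    -7/29      9/29 ]

For a 2×2 matrix Q = [[a, b], [c, d]] with det(Q) ≠ 0, Q⁻¹ = (1/det(Q)) * [[d, -b], [-c, a]].
det(Q) = (-9)*(-3) - (-8)*(-7) = 27 - 56 = -29.
Q⁻¹ = (1/-29) * [[-3, 8], [7, -9]].
Dividing each entry by -29 and reducing:
Q⁻¹ =
[     3/29     -8/29 ]
[    -7/29      9/29 ]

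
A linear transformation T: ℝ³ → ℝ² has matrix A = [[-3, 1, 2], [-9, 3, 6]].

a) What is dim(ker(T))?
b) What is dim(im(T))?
dim(ker) = 2, dim(im) = 1

Observe that row 2 = 3 × row 1 (so the rows are linearly dependent).
Thus rank(A) = 1 (only one linearly independent row).
dim(im(T)) = rank(A) = 1.
By the rank-nullity theorem applied to T: ℝ³ → ℝ², rank(A) + nullity(A) = 3 (the domain dimension), so dim(ker(T)) = 3 - 1 = 2.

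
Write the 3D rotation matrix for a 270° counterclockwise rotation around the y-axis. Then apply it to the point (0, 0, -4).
R = [[0, 0, -1], [0, 1, 0], [1, 0, 0]]; R·(0, 0, -4) = (4, 0, 0)

Rotation matrix for 270° around y-axis:
cos(270°) = 0, sin(270°) = -1
R = [[0, 0, -1], [0, 1, 0], [1, 0, 0]]
Apply to (0, 0, -4): R·[0, 0, -4]ᵀ = (4, 0, 0)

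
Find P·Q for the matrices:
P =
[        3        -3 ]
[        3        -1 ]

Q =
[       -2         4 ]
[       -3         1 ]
PQ =
[        3         9 ]
[       -3        11 ]

Matrix multiplication: (PQ)[i][j] = sum over k of P[i][k] * Q[k][j].
  (PQ)[0][0] = (3)*(-2) + (-3)*(-3) = 3
  (PQ)[0][1] = (3)*(4) + (-3)*(1) = 9
  (PQ)[1][0] = (3)*(-2) + (-1)*(-3) = -3
  (PQ)[1][1] = (3)*(4) + (-1)*(1) = 11
PQ =
[        3         9 ]
[       -3        11 ]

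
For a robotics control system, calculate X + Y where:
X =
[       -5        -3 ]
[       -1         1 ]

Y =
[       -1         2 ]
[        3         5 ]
X + Y =
[       -6        -1 ]
[        2         6 ]

Matrix addition is elementwise: (X+Y)[i][j] = X[i][j] + Y[i][j].
  (X+Y)[0][0] = (-5) + (-1) = -6
  (X+Y)[0][1] = (-3) + (2) = -1
  (X+Y)[1][0] = (-1) + (3) = 2
  (X+Y)[1][1] = (1) + (5) = 6
X + Y =
[       -6        -1 ]
[        2         6 ]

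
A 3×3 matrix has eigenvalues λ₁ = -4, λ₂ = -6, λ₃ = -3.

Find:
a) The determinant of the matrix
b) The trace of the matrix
det = -72, trace = -13

Two standard eigenvalue identities:
- det(A) equals the product of the eigenvalues (counted with multiplicity).
- trace(A) equals the sum of the eigenvalues.
det(A) = (-4)*(-6)*(-3) = -72.
trace(A) = -4 - 6 - 3 = -13.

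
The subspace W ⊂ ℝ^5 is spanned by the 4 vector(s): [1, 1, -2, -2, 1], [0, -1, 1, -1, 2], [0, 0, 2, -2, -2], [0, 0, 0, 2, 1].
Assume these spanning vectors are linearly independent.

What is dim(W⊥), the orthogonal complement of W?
dim(W⊥) = 1

For any subspace W of ℝ^n, dim(W) + dim(W⊥) = n (the whole-space dimension).
Here the given 4 vectors are linearly independent, so dim(W) = 4.
Thus dim(W⊥) = n - dim(W) = 5 - 4 = 1.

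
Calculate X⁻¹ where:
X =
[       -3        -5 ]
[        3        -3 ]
det(X) = 24
X⁻¹ =
[     -1/8      5/24 ]
[     -1/8      -1/8 ]

For a 2×2 matrix X = [[a, b], [c, d]] with det(X) ≠ 0, X⁻¹ = (1/det(X)) * [[d, -b], [-c, a]].
det(X) = (-3)*(-3) - (-5)*(3) = 9 + 15 = 24.
X⁻¹ = (1/24) * [[-3, 5], [-3, -3]].
Dividing each entry by 24 and reducing:
X⁻¹ =
[     -1/8      5/24 ]
[     -1/8      -1/8 ]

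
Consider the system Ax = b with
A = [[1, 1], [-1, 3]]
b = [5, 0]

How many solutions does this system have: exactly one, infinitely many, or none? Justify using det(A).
Exactly one solution

Compute det(A) = (1)*(3) - (1)*(-1) = 4.
Because det(A) ≠ 0, A is invertible and Ax = b has a unique solution for every b (here x = A⁻¹ b).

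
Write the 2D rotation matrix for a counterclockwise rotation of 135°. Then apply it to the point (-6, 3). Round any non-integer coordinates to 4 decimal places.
R = [[-√2/2, -√2/2], [√2/2, -√2/2]]; R·(-6, 3) = (2.1213, -6.3640)

Rotation matrix formula: R(θ) = [[cos θ, -sin θ], [sin θ, cos θ]]
For θ = 135°:
cos(135°) = -√2/2
sin(135°) = √2/2
R = [[-√2/2, -√2/2], [√2/2, -√2/2]]
Apply to (-6, 3): [-√2/2·-6 + (-√2/2)·3, √2/2·-6 + -√2/2·3] = (2.1213, -6.3640)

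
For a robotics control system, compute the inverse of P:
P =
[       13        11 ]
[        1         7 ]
det(P) = 80
P⁻¹ =
[     7/80    -11/80 ]
[    -1/80     13/80 ]

For a 2×2 matrix P = [[a, b], [c, d]] with det(P) ≠ 0, P⁻¹ = (1/det(P)) * [[d, -b], [-c, a]].
det(P) = (13)*(7) - (11)*(1) = 91 - 11 = 80.
P⁻¹ = (1/80) * [[7, -11], [-1, 13]].
Dividing each entry by 80 and reducing:
P⁻¹ =
[     7/80    -11/80 ]
[    -1/80     13/80 ]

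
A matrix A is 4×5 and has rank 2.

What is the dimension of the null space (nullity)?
3

The rank-nullity theorem for an m×n matrix states:
rank(A) + nullity(A) = n (the number of columns).
Here n = 5 and rank(A) = 2, so nullity(A) = 5 - 2 = 3.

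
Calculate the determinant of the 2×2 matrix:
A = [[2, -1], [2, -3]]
-4

For A = [[a, b], [c, d]], det(A) = a*d - b*c.
det(A) = (2)*(-3) - (-1)*(2) = -6 - -2 = -4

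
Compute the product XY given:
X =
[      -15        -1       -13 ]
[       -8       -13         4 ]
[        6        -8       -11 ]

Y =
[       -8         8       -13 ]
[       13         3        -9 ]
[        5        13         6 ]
XY =
[       42      -292       126 ]
[      -85       -51       245 ]
[     -207      -119       -72 ]

Matrix multiplication: (XY)[i][j] = sum over k of X[i][k] * Y[k][j].
  (XY)[0][0] = (-15)*(-8) + (-1)*(13) + (-13)*(5) = 42
  (XY)[0][1] = (-15)*(8) + (-1)*(3) + (-13)*(13) = -292
  (XY)[0][2] = (-15)*(-13) + (-1)*(-9) + (-13)*(6) = 126
  (XY)[1][0] = (-8)*(-8) + (-13)*(13) + (4)*(5) = -85
  (XY)[1][1] = (-8)*(8) + (-13)*(3) + (4)*(13) = -51
  (XY)[1][2] = (-8)*(-13) + (-13)*(-9) + (4)*(6) = 245
  (XY)[2][0] = (6)*(-8) + (-8)*(13) + (-11)*(5) = -207
  (XY)[2][1] = (6)*(8) + (-8)*(3) + (-11)*(13) = -119
  (XY)[2][2] = (6)*(-13) + (-8)*(-9) + (-11)*(6) = -72
XY =
[       42      -292       126 ]
[      -85       -51       245 ]
[     -207      -119       -72 ]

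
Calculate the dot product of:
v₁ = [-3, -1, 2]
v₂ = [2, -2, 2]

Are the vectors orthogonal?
0, Yes

The dot product is the sum of products of corresponding components.
v₁·v₂ = (-3)*(2) + (-1)*(-2) + (2)*(2) = -6 + 2 + 4 = 0.
Two vectors are orthogonal iff their dot product is 0; here the dot product is 0, so the vectors are orthogonal.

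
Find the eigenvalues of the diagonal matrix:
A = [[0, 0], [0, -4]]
λ₁ = 0, λ₂ = -4

The characteristic polynomial of A is det(A - λI) = (0 - λ)(-4 - λ) = 0.
The roots are λ = 0 and λ = -4, so the eigenvalues are the diagonal entries.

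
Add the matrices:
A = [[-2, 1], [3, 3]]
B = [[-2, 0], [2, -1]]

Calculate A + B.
[[-4, 1], [5, 2]]

Add corresponding elements:
(-2)+(-2)=-4
(1)+(0)=1
(3)+(2)=5
(3)+(-1)=2
A + B = [[-4, 1], [5, 2]]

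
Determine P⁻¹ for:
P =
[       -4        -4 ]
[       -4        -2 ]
det(P) = -8
P⁻¹ =
[      1/4      -1/2 ]
[     -1/2       1/2 ]

For a 2×2 matrix P = [[a, b], [c, d]] with det(P) ≠ 0, P⁻¹ = (1/det(P)) * [[d, -b], [-c, a]].
det(P) = (-4)*(-2) - (-4)*(-4) = 8 - 16 = -8.
P⁻¹ = (1/-8) * [[-2, 4], [4, -4]].
Dividing each entry by -8 and reducing:
P⁻¹ =
[      1/4      -1/2 ]
[     -1/2       1/2 ]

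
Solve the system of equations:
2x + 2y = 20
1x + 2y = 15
x = 5, y = 5

Use elimination (row reduction):
Equation 1: 2x + 2y = 20.
Equation 2: 1x + 2y = 15.
Multiply Eq1 by 1 and Eq2 by 2: 2x + 2y = 20;  2x + 4y = 30.
Subtract: (2)y = 10, so y = 5.
Back-substitute into Eq1: 2x + 2*(5) = 20, so x = 5.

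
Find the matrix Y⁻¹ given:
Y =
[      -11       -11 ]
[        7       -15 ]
det(Y) = 242
Y⁻¹ =
[  -15/242      1/22 ]
[   -7/242     -1/22 ]

For a 2×2 matrix Y = [[a, b], [c, d]] with det(Y) ≠ 0, Y⁻¹ = (1/det(Y)) * [[d, -b], [-c, a]].
det(Y) = (-11)*(-15) - (-11)*(7) = 165 + 77 = 242.
Y⁻¹ = (1/242) * [[-15, 11], [-7, -11]].
Dividing each entry by 242 and reducing:
Y⁻¹ =
[  -15/242      1/22 ]
[   -7/242     -1/22 ]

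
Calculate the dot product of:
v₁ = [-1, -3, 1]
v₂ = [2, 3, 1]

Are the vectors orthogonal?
-10, No

The dot product is the sum of products of corresponding components.
v₁·v₂ = (-1)*(2) + (-3)*(3) + (1)*(1) = -2 - 9 + 1 = -10.
Two vectors are orthogonal iff their dot product is 0; here the dot product is -10, so the vectors are not orthogonal.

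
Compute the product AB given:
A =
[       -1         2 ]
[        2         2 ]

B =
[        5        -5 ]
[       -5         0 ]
AB =
[      -15         5 ]
[        0       -10 ]

Matrix multiplication: (AB)[i][j] = sum over k of A[i][k] * B[k][j].
  (AB)[0][0] = (-1)*(5) + (2)*(-5) = -15
  (AB)[0][1] = (-1)*(-5) + (2)*(0) = 5
  (AB)[1][0] = (2)*(5) + (2)*(-5) = 0
  (AB)[1][1] = (2)*(-5) + (2)*(0) = -10
AB =
[      -15         5 ]
[        0       -10 ]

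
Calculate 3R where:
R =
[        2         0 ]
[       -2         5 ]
3R =
[        6         0 ]
[       -6        15 ]

Scalar multiplication is elementwise: (3R)[i][j] = 3 * R[i][j].
  (3R)[0][0] = 3 * (2) = 6
  (3R)[0][1] = 3 * (0) = 0
  (3R)[1][0] = 3 * (-2) = -6
  (3R)[1][1] = 3 * (5) = 15
3R =
[        6         0 ]
[       -6        15 ]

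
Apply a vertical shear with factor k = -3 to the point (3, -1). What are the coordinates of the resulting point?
(3, -10)

Shear matrix for vertical shear with factor k = -3:
[[1, 0], [-3, 1]]
Result: (3, -1) → (3, -10)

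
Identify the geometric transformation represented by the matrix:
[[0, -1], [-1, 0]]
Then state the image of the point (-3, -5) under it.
reflection across the line y = -x; image of (-3, -5) is (5, 3)

This is a symmetric orthogonal matrix with determinant -1, which characterizes a reflection in ℝ².
The matrix [[0, -1], [-1, 0]] represents: reflection across the line y = -x.
Applying it to (-3, -5): [0·-3 + -1·-5, -1·-3 + 0·-5] = (5, 3).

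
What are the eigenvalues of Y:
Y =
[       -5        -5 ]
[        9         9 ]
λ = 0, 4

Solve det(Y - λI) = 0. For a 2×2 matrix the characteristic equation is λ² - (trace)λ + det = 0.
trace(Y) = a + d = -5 + 9 = 4.
det(Y) = a*d - b*c = (-5)*(9) - (-5)*(9) = -45 + 45 = 0.
Characteristic equation: λ² - (4)λ + (0) = 0.
Discriminant = (4)² - 4*(0) = 16 - 0 = 16.
λ = (4 ± √16) / 2 = (4 ± 4) / 2 = 0, 4.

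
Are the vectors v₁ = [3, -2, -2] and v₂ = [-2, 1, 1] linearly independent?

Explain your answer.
Yes, linearly independent

Two vectors are linearly dependent iff one is a scalar multiple of the other.
No single scalar k satisfies v₂ = k·v₁ (the ratios of corresponding entries disagree), so v₁ and v₂ are linearly independent.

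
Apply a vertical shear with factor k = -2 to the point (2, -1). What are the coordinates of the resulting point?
(2, -5)

Shear matrix for vertical shear with factor k = -2:
[[1, 0], [-2, 1]]
Result: (2, -1) → (2, -5)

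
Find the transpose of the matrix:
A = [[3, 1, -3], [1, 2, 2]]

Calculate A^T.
[[3, 1], [1, 2], [-3, 2]]

The transpose sends entry (i,j) to (j,i); rows become columns.
Row 0 of A: [3, 1, -3] -> column 0 of A^T.
Row 1 of A: [1, 2, 2] -> column 1 of A^T.
A^T = [[3, 1], [1, 2], [-3, 2]]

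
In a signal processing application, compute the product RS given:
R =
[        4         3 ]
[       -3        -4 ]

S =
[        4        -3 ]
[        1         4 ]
RS =
[       19         0 ]
[      -16        -7 ]

Matrix multiplication: (RS)[i][j] = sum over k of R[i][k] * S[k][j].
  (RS)[0][0] = (4)*(4) + (3)*(1) = 19
  (RS)[0][1] = (4)*(-3) + (3)*(4) = 0
  (RS)[1][0] = (-3)*(4) + (-4)*(1) = -16
  (RS)[1][1] = (-3)*(-3) + (-4)*(4) = -7
RS =
[       19         0 ]
[      -16        -7 ]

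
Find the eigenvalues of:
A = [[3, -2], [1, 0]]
λ = 1, 2

Solve det(A - λI) = 0. For a 2×2 matrix this is λ² - (trace)λ + det = 0.
trace(A) = 3 + 0 = 3.
det(A) = (3)*(0) - (-2)*(1) = 0 + 2 = 2.
Characteristic equation: λ² - (3)λ + (2) = 0.
Discriminant: (3)² - 4*(2) = 9 - 8 = 1.
Roots: λ = (3 ± √1) / 2 = 1, 2.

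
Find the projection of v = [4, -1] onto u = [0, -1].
[0, -1]

The projection of v onto u is proj_u(v) = ((v·u) / (u·u)) · u.
v·u = (4)*(0) + (-1)*(-1) = 1.
u·u = (0)*(0) + (-1)*(-1) = 1.
coefficient = 1 / 1 = 1.
proj_u(v) = 1 · [0, -1] = [0, -1].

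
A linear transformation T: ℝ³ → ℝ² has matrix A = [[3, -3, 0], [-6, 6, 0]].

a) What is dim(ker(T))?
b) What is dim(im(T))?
dim(ker) = 2, dim(im) = 1

Observe that row 2 = -2 × row 1 (so the rows are linearly dependent).
Thus rank(A) = 1 (only one linearly independent row).
dim(im(T)) = rank(A) = 1.
By the rank-nullity theorem applied to T: ℝ³ → ℝ², rank(A) + nullity(A) = 3 (the domain dimension), so dim(ker(T)) = 3 - 1 = 2.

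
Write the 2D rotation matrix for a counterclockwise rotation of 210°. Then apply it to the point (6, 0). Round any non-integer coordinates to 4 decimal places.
R = [[-√3/2, 1/2], [-1/2, -√3/2]]; R·(6, 0) = (-5.1962, -3.0000)

Rotation matrix formula: R(θ) = [[cos θ, -sin θ], [sin θ, cos θ]]
For θ = 210°:
cos(210°) = -√3/2
sin(210°) = -1/2
R = [[-√3/2, 1/2], [-1/2, -√3/2]]
Apply to (6, 0): [-√3/2·6 + (1/2)·0, -1/2·6 + -√3/2·0] = (-5.1962, -3.0000)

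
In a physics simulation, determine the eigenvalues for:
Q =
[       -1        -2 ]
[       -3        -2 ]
λ = -4, 1

Solve det(Q - λI) = 0. For a 2×2 matrix the characteristic equation is λ² - (trace)λ + det = 0.
trace(Q) = a + d = -1 - 2 = -3.
det(Q) = a*d - b*c = (-1)*(-2) - (-2)*(-3) = 2 - 6 = -4.
Characteristic equation: λ² - (-3)λ + (-4) = 0.
Discriminant = (-3)² - 4*(-4) = 9 + 16 = 25.
λ = (-3 ± √25) / 2 = (-3 ± 5) / 2 = -4, 1.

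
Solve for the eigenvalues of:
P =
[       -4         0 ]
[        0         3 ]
λ = -4, 3

Solve det(P - λI) = 0. For a 2×2 matrix the characteristic equation is λ² - (trace)λ + det = 0.
trace(P) = a + d = -4 + 3 = -1.
det(P) = a*d - b*c = (-4)*(3) - (0)*(0) = -12 - 0 = -12.
Characteristic equation: λ² - (-1)λ + (-12) = 0.
Discriminant = (-1)² - 4*(-12) = 1 + 48 = 49.
λ = (-1 ± √49) / 2 = (-1 ± 7) / 2 = -4, 3.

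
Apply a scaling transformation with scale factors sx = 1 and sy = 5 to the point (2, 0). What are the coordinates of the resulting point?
(2, 0)

Scaling matrix:
[[1, 0], [0, 5]]
Result: (2 × 1, 0 × 5) = (2, 0)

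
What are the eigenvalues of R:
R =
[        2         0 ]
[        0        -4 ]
λ = -4, 2

Solve det(R - λI) = 0. For a 2×2 matrix the characteristic equation is λ² - (trace)λ + det = 0.
trace(R) = a + d = 2 - 4 = -2.
det(R) = a*d - b*c = (2)*(-4) - (0)*(0) = -8 - 0 = -8.
Characteristic equation: λ² - (-2)λ + (-8) = 0.
Discriminant = (-2)² - 4*(-8) = 4 + 32 = 36.
λ = (-2 ± √36) / 2 = (-2 ± 6) / 2 = -4, 2.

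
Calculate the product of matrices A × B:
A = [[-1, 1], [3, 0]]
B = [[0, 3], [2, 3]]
[[2, 0], [0, 9]]

Matrix multiplication:
C[0][0] = -1×0 + 1×2 = 2
C[0][1] = -1×3 + 1×3 = 0
C[1][0] = 3×0 + 0×2 = 0
C[1][1] = 3×3 + 0×3 = 9
Result: [[2, 0], [0, 9]]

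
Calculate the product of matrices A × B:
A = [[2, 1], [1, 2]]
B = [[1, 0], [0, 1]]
[[2, 1], [1, 2]]

Matrix multiplication:
C[0][0] = 2×1 + 1×0 = 2
C[0][1] = 2×0 + 1×1 = 1
C[1][0] = 1×1 + 2×0 = 1
C[1][1] = 1×0 + 2×1 = 2
Result: [[2, 1], [1, 2]]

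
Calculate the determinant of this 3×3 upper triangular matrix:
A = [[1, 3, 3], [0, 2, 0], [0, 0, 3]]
6

The determinant of a triangular matrix is the product of its diagonal entries (the off-diagonal entries above the diagonal do not affect it).
det(A) = (1) * (2) * (3) = 6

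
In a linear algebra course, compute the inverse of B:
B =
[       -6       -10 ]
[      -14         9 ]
det(B) = -194
B⁻¹ =
[   -9/194     -5/97 ]
[    -7/97      3/97 ]

For a 2×2 matrix B = [[a, b], [c, d]] with det(B) ≠ 0, B⁻¹ = (1/det(B)) * [[d, -b], [-c, a]].
det(B) = (-6)*(9) - (-10)*(-14) = -54 - 140 = -194.
B⁻¹ = (1/-194) * [[9, 10], [14, -6]].
Dividing each entry by -194 and reducing:
B⁻¹ =
[   -9/194     -5/97 ]
[    -7/97      3/97 ]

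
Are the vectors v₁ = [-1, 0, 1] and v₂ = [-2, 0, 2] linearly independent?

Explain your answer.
No, linearly dependent (v₂ = 2·v₁)

Check whether there is a scalar k with v₂ = k·v₁.
Comparing components, k = 2 satisfies 2·[-1, 0, 1] = [-2, 0, 2].
Since v₂ is a scalar multiple of v₁, the two vectors are linearly dependent.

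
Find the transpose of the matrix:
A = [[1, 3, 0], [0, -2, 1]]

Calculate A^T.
[[1, 0], [3, -2], [0, 1]]

The transpose sends entry (i,j) to (j,i); rows become columns.
Row 0 of A: [1, 3, 0] -> column 0 of A^T.
Row 1 of A: [0, -2, 1] -> column 1 of A^T.
A^T = [[1, 0], [3, -2], [0, 1]]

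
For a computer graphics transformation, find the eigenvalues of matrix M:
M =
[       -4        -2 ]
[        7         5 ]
λ = -2, 3

Solve det(M - λI) = 0. For a 2×2 matrix the characteristic equation is λ² - (trace)λ + det = 0.
trace(M) = a + d = -4 + 5 = 1.
det(M) = a*d - b*c = (-4)*(5) - (-2)*(7) = -20 + 14 = -6.
Characteristic equation: λ² - (1)λ + (-6) = 0.
Discriminant = (1)² - 4*(-6) = 1 + 24 = 25.
λ = (1 ± √25) / 2 = (1 ± 5) / 2 = -2, 3.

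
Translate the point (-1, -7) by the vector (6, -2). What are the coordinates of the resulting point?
(5, -9)

Translation by (6, -2):
x' = -1 + 6 = 5
y' = -7 + -2 = -9
Homogeneous matrix: [[1, 0, 6], [0, 1, -2], [0, 0, 1]]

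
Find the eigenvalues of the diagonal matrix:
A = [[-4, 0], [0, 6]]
λ₁ = -4, λ₂ = 6

The characteristic polynomial of A is det(A - λI) = (-4 - λ)(6 - λ) = 0.
The roots are λ = -4 and λ = 6, so the eigenvalues are the diagonal entries.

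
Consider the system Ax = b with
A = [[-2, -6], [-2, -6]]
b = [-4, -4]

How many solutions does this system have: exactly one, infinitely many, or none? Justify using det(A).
Infinitely many solutions

det(A) = (-2)*(-6) - (-6)*(-2) = 0, so A is singular (column 2 is 3 times column 1).
b = [-4, -4] = 2 * column 1 of A, so b lies in the column space of A.
A singular matrix whose right-hand side is in its column space gives a 1-parameter family of solutions — infinitely many.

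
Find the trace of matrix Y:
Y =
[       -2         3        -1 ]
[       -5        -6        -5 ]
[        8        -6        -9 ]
tr(Y) = -2 - 6 - 9 = -17

The trace of a square matrix is the sum of its diagonal entries.
Diagonal entries of Y: Y[0][0] = -2, Y[1][1] = -6, Y[2][2] = -9.
tr(Y) = -2 - 6 - 9 = -17.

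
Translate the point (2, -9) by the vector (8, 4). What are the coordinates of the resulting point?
(10, -5)

Translation by (8, 4):
x' = 2 + 8 = 10
y' = -9 + 4 = -5
Homogeneous matrix: [[1, 0, 8], [0, 1, 4], [0, 0, 1]]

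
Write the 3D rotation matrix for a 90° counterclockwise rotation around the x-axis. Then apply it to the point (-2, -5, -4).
R = [[1, 0, 0], [0, 0, -1], [0, 1, 0]]; R·(-2, -5, -4) = (-2, 4, -5)

Rotation matrix for 90° around x-axis:
cos(90°) = 0, sin(90°) = 1
R = [[1, 0, 0], [0, 0, -1], [0, 1, 0]]
Apply to (-2, -5, -4): R·[-2, -5, -4]ᵀ = (-2, 4, -5)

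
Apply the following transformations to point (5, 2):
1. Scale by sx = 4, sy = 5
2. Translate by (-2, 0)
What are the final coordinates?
(18, 10)

Step 1: Scale (5, 2) by (sx, sy) = (4, 5) → (20, 10)
Step 2: Translate by (-2, 0) → (18, 10)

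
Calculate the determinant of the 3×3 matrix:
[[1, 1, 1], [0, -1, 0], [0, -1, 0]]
0

Expansion along first row:
det = 1·det([[-1,0],[-1,0]]) - 1·det([[0,0],[0,0]]) + 1·det([[0,-1],[0,-1]])
    = 1·(-1·0 - 0·-1) - 1·(0·0 - 0·0) + 1·(0·-1 - -1·0)
    = 1·0 - 1·0 + 1·0
    = 0 + 0 + 0 = 0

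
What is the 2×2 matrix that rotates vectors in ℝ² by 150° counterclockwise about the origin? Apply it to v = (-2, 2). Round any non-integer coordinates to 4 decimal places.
R = [[-√3/2, -1/2], [1/2, -√3/2]]; R·v = (0.7321, -2.7321)

A counterclockwise rotation by angle θ in ℝ² has matrix R(θ) = [[cos θ, -sin θ], [sin θ, cos θ]].
For θ = 150°: cos θ = -√3/2, sin θ = 1/2.
R(150°) = [[-√3/2, -1/2], [1/2, -√3/2]].
R·v = [-√3/2·-2 + (-1/2)·2, 1/2·-2 + -√3/2·2] = (0.7321, -2.7321).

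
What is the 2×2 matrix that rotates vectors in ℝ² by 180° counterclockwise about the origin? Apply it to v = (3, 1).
R = [[-1, 0], [0, -1]]; R·v = (-3, -1)

A counterclockwise rotation by angle θ in ℝ² has matrix R(θ) = [[cos θ, -sin θ], [sin θ, cos θ]].
For θ = 180°: cos θ = -1, sin θ = 0.
R(180°) = [[-1, 0], [0, -1]].
R·v = [-1·3 + (0)·1, 0·3 + -1·1] = (-3, -1).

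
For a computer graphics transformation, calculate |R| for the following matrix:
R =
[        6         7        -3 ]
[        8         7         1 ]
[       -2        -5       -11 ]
det(R) = 248

Expand along row 0 (cofactor expansion): det(R) = a*(e*i - f*h) - b*(d*i - f*g) + c*(d*h - e*g), where the 3×3 is [[a, b, c], [d, e, f], [g, h, i]].
Minor M_00 = (7)*(-11) - (1)*(-5) = -77 + 5 = -72.
Minor M_01 = (8)*(-11) - (1)*(-2) = -88 + 2 = -86.
Minor M_02 = (8)*(-5) - (7)*(-2) = -40 + 14 = -26.
det(R) = (6)*(-72) - (7)*(-86) + (-3)*(-26) = -432 + 602 + 78 = 248.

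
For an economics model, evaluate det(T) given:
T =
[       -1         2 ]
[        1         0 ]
det(T) = -2

For a 2×2 matrix [[a, b], [c, d]], det = a*d - b*c.
det(T) = (-1)*(0) - (2)*(1) = 0 - 2 = -2.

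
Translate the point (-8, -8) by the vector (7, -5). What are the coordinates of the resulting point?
(-1, -13)

Translation by (7, -5):
x' = -8 + 7 = -1
y' = -8 + -5 = -13
Homogeneous matrix: [[1, 0, 7], [0, 1, -5], [0, 0, 1]]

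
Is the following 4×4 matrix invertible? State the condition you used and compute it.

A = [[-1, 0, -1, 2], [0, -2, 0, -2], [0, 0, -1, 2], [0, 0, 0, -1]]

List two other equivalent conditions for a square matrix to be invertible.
Yes, invertible; det(A) = 2 ≠ 0. Equivalent conditions: rank(A) = 4; Ax = 0 has only the trivial solution; 0 is not an eigenvalue; the columns of A are linearly independent.

To check invertibility, compute det(A).
The given matrix is triangular, so det(A) equals the product of its diagonal entries = 2 ≠ 0.
Since det(A) ≠ 0, A is invertible.
Equivalent conditions for a square matrix A to be invertible:
- rank(A) = 4 (full rank).
- The homogeneous system Ax = 0 has only the trivial solution x = 0.
- 0 is not an eigenvalue of A.
- The columns (equivalently rows) of A are linearly independent.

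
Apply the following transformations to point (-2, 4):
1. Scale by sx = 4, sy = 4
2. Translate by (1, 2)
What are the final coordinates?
(-7, 18)

Step 1: Scale (-2, 4) by (sx, sy) = (4, 4) → (-8, 16)
Step 2: Translate by (1, 2) → (-7, 18)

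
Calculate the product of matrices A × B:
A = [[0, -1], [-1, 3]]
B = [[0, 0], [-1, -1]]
[[1, 1], [-3, -3]]

Matrix multiplication:
C[0][0] = 0×0 + -1×-1 = 1
C[0][1] = 0×0 + -1×-1 = 1
C[1][0] = -1×0 + 3×-1 = -3
C[1][1] = -1×0 + 3×-1 = -3
Result: [[1, 1], [-3, -3]]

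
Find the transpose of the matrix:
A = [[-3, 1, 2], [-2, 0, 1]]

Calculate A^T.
[[-3, -2], [1, 0], [2, 1]]

The transpose sends entry (i,j) to (j,i); rows become columns.
Row 0 of A: [-3, 1, 2] -> column 0 of A^T.
Row 1 of A: [-2, 0, 1] -> column 1 of A^T.
A^T = [[-3, -2], [1, 0], [2, 1]]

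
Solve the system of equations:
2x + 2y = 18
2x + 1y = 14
x = 5, y = 4

Use elimination (row reduction):
Equation 1: 2x + 2y = 18.
Equation 2: 2x + 1y = 14.
Multiply Eq1 by 2 and Eq2 by 2: 4x + 4y = 36;  4x + 2y = 28.
Subtract: (-2)y = -8, so y = 4.
Back-substitute into Eq1: 2x + 2*(4) = 18, so x = 5.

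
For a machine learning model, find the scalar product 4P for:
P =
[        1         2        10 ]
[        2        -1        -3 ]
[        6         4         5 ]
4P =
[        4         8        40 ]
[        8        -4       -12 ]
[       24        16        20 ]

Scalar multiplication is elementwise: (4P)[i][j] = 4 * P[i][j].
  (4P)[0][0] = 4 * (1) = 4
  (4P)[0][1] = 4 * (2) = 8
  (4P)[0][2] = 4 * (10) = 40
  (4P)[1][0] = 4 * (2) = 8
  (4P)[1][1] = 4 * (-1) = -4
  (4P)[1][2] = 4 * (-3) = -12
  (4P)[2][0] = 4 * (6) = 24
  (4P)[2][1] = 4 * (4) = 16
  (4P)[2][2] = 4 * (5) = 20
4P =
[        4         8        40 ]
[        8        -4       -12 ]
[       24        16        20 ]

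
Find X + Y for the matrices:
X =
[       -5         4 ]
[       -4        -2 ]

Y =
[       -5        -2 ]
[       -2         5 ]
X + Y =
[      -10         2 ]
[       -6         3 ]

Matrix addition is elementwise: (X+Y)[i][j] = X[i][j] + Y[i][j].
  (X+Y)[0][0] = (-5) + (-5) = -10
  (X+Y)[0][1] = (4) + (-2) = 2
  (X+Y)[1][0] = (-4) + (-2) = -6
  (X+Y)[1][1] = (-2) + (5) = 3
X + Y =
[      -10         2 ]
[       -6         3 ]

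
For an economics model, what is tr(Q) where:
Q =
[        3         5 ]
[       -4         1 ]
tr(Q) = 3 + 1 = 4

The trace of a square matrix is the sum of its diagonal entries.
Diagonal entries of Q: Q[0][0] = 3, Q[1][1] = 1.
tr(Q) = 3 + 1 = 4.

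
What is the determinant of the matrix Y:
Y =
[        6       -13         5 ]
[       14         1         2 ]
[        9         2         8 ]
det(Y) = 1341

Expand along row 0 (cofactor expansion): det(Y) = a*(e*i - f*h) - b*(d*i - f*g) + c*(d*h - e*g), where the 3×3 is [[a, b, c], [d, e, f], [g, h, i]].
Minor M_00 = (1)*(8) - (2)*(2) = 8 - 4 = 4.
Minor M_01 = (14)*(8) - (2)*(9) = 112 - 18 = 94.
Minor M_02 = (14)*(2) - (1)*(9) = 28 - 9 = 19.
det(Y) = (6)*(4) - (-13)*(94) + (5)*(19) = 24 + 1222 + 95 = 1341.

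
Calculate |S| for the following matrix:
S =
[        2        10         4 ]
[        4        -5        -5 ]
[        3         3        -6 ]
det(S) = 288

Expand along row 0 (cofactor expansion): det(S) = a*(e*i - f*h) - b*(d*i - f*g) + c*(d*h - e*g), where the 3×3 is [[a, b, c], [d, e, f], [g, h, i]].
Minor M_00 = (-5)*(-6) - (-5)*(3) = 30 + 15 = 45.
Minor M_01 = (4)*(-6) - (-5)*(3) = -24 + 15 = -9.
Minor M_02 = (4)*(3) - (-5)*(3) = 12 + 15 = 27.
det(S) = (2)*(45) - (10)*(-9) + (4)*(27) = 90 + 90 + 108 = 288.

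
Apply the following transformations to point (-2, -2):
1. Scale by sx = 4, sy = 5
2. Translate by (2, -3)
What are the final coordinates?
(-6, -13)

Step 1: Scale (-2, -2) by (sx, sy) = (4, 5) → (-8, -10)
Step 2: Translate by (2, -3) → (-6, -13)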